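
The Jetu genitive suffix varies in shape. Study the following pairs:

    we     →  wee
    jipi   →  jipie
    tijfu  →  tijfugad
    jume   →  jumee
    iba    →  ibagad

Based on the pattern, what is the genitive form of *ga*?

The pattern is front/back vowel harmony: -e when the last vowel of the stem is a front vowel (*we*, *jipi*, *jume*); -gad when the last vowel of the stem is a back vowel (*tijfu*, *iba*).
Since the last vowel of *ga* is /a/ (a back vowel), it takes -gad, giving *gagad*.

gagad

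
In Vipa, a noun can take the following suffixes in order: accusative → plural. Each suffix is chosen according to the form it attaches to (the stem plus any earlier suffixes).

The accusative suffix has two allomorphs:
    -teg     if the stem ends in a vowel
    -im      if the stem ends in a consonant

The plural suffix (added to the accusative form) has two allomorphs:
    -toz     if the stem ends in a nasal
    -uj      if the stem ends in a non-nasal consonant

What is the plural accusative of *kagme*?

kagmeteguj

The final sound of *kagme* is /e/, which is a vowel, so the accusative suffix is -teg, giving *kagmeteg*.
Since the final consonant of the accusative form *kagmeteg* is /g/ (non-nasal), it takes -uj, giving *kagmeteguj*.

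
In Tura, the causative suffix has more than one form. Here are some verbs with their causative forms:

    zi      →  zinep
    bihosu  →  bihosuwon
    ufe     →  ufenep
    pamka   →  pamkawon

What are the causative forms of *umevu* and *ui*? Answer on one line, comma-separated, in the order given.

umevuwon, uinep

Looking at the last vowel of each stem: -nep when the last vowel of the stem is a front vowel (*zi*, *ufe*); -won when the last vowel of the stem is a back vowel (*bihosu*, *pamka*).
*umevu* — last vowel /u/ (a back vowel) → -won → *umevuwon*.
Since the last vowel of *ui* is /i/ (a front vowel), it takes -nep, giving *uinep*.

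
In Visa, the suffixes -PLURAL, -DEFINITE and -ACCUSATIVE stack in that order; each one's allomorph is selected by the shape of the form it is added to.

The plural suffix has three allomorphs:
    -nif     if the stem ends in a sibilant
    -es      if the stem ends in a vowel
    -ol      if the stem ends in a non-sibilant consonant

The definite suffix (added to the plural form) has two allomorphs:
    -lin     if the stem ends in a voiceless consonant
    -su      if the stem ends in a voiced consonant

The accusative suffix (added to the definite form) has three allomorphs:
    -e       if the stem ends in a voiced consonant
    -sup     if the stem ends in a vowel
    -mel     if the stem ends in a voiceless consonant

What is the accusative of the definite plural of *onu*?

onuesline

The final sound of *onu* is /u/, which is a vowel, so the plural suffix is -es, giving *onues*.
The plural form *onues*: final consonant = /s/, voiceless → -lin → *onueslin*.
The final sound of the definite form *onueslin* is /n/, which is a voiced consonant, so the accusative suffix is -e, giving *onuesline*.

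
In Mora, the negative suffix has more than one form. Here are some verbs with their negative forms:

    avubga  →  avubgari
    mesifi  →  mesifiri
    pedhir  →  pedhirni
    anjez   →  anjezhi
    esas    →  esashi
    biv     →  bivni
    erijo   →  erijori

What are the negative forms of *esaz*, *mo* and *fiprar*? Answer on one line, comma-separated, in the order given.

The alternation tracks the final sound of the stem — -hi when the stem ends in a sibilant (*anjez*, *esas*); -ni when the stem ends in a non-sibilant consonant (*pedhir*, *biv*); -ri when the stem ends in a vowel (*avubga*, *mesifi*, *erijo*).
The final sound of *esaz* is /z/, which is a sibilant, so the suffix is -hi, giving *esazhi*.
The final sound of *mo* is /o/, which is a vowel, so the suffix is -ri, giving *mori*.
*fiprar* — final sound /r/ (a non-sibilant consonant) → -ni → *fiprarni*.

esazhi, mori, fiprarni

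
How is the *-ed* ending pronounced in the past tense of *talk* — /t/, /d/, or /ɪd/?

The stem *talk* ends in a voiceless consonant other than /t/.
The -ed suffix is realized as /ɪd/ after /t, d/; as /t/ after other voiceless consonants; and as /d/ after other voiced sounds.
So -ed on *talk* is pronounced /t/.

/t/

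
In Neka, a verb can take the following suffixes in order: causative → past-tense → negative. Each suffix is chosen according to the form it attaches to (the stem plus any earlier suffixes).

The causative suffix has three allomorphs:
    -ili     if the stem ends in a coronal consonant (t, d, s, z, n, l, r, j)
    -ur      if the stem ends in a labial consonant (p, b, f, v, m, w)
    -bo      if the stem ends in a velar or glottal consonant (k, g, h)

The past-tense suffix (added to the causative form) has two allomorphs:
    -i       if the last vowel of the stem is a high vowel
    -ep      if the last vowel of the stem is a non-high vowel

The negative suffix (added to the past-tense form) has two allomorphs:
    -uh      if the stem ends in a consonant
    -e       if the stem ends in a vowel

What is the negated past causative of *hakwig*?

hakwigboepuh

Since the final consonant of *hakwig* is /g/ (velar/glottal), it takes -bo, giving *hakwigbo*.
Since the last vowel of the causative form *hakwigbo* is /o/ (a non-high vowel), it takes -ep, giving *hakwigboep*.
The final sound of the past-tense form *hakwigboep* is /p/, which is a consonant, so the negative suffix is -uh, giving *hakwigboepuh*.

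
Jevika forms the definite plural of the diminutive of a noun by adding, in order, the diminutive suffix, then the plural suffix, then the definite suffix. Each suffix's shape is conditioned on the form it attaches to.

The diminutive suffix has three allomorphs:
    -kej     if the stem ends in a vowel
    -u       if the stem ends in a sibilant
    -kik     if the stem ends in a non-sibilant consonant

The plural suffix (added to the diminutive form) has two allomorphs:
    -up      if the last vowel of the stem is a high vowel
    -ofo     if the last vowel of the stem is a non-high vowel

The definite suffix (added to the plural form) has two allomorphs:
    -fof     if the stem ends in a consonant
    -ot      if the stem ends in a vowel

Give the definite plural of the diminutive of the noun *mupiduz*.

mupiduzuupfof

*mupiduz*: final sound = /z/, a sibilant → -u → *mupiduzu*.
The last vowel of the diminutive form *mupiduzu* is /u/, which is a high vowel, so the plural suffix is -up, giving *mupiduzuup*.
The plural form *mupiduzuup* — final sound /p/ (a consonant) → -fof → *mupiduzuupfof*.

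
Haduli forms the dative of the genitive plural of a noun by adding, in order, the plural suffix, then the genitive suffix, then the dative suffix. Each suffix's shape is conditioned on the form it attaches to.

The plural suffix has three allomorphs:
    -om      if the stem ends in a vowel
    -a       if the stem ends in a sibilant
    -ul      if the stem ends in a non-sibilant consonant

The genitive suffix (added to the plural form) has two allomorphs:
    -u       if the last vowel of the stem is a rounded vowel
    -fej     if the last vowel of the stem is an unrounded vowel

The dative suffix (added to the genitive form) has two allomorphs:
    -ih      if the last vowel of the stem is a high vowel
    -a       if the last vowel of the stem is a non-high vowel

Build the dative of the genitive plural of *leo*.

*leo* — final sound /o/ (a vowel) → -om → *leoom*.
Since the last vowel of the plural form *leoom* is /o/ (a rounded vowel), it takes -u, giving *leoomu*.
The last vowel of the genitive form *leoomu* is /u/, which is a high vowel, so the dative suffix is -ih, giving *leoomuih*.

leoomuih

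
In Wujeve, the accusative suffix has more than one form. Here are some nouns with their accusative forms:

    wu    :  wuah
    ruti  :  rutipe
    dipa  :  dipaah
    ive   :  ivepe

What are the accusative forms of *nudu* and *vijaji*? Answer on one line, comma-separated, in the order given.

nuduah, vijajipe

Looking at the last vowel of each stem: -pe when the last vowel of the stem is a front vowel (*ruti*, *ive*); -ah when the last vowel of the stem is a back vowel (*wu*, *dipa*).
*nudu* — last vowel /u/ (a back vowel) → -ah → *nuduah*.
The last vowel of *vijaji* is /i/, which is a front vowel, so the suffix is -pe, giving *vijajipe*.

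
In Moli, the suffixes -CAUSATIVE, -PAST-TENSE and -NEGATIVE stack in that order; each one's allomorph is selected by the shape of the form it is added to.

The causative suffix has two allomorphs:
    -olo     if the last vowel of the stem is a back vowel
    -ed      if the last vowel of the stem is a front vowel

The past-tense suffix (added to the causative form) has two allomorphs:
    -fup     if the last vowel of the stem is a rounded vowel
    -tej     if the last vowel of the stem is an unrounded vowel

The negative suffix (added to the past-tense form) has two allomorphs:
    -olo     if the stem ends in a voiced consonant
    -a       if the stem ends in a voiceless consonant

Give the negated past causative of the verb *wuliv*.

*wuliv* — last vowel /i/ (a front vowel) → -ed → *wulived*.
The last vowel of the causative form *wulived* is /e/, which is an unrounded vowel, so the past-tense suffix is -tej, giving *wulivedtej*.
The past-tense form *wulivedtej* — final consonant /j/ (voiced) → -olo → *wulivedtejolo*.

wulivedtejolo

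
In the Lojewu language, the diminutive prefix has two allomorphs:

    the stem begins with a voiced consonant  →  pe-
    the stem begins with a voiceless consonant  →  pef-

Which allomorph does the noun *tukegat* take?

pef-

Since the first consonant of *tukegat* is /t/ (voiceless), it takes pef-.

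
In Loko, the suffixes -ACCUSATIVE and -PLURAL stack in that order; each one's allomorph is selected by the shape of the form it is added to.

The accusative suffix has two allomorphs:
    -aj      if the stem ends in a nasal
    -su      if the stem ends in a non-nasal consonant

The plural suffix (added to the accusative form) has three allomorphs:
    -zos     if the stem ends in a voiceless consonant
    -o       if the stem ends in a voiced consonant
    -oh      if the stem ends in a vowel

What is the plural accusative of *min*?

*min* — final consonant /n/ (a nasal) → -aj → *minaj*.
The accusative form *minaj* — final sound /j/ (a voiced consonant) → -o → *minajo*.

minajo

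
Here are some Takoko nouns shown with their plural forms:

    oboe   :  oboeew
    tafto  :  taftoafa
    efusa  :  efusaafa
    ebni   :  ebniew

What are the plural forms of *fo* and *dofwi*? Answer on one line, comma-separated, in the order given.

foafa, dofwiew

The alternation tracks the last vowel of the stem — -ew when the last vowel of the stem is a front vowel (*oboe*, *ebni*); -afa when the last vowel of the stem is a back vowel (*tafto*, *efusa*).
*fo* — last vowel /o/ (a back vowel) → -afa → *foafa*.
The last vowel of *dofwi* is /i/, which is a front vowel, so the suffix is -ew, giving *dofwiew*.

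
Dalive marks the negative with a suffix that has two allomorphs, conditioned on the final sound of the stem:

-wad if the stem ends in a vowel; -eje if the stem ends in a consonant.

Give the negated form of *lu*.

*lu*: final sound = /u/, a vowel → -wad → *luwad*.

luwad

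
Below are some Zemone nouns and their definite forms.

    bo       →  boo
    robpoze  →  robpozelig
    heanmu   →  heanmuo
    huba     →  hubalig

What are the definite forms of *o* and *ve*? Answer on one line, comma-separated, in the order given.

oo, velig

The suffix is conditioned by the last vowel: -o when the last vowel of the stem is a rounded vowel (*bo*, *heanmu*); -lig when the last vowel of the stem is an unrounded vowel (*robpoze*, *huba*).
The last vowel of *o* is /o/, which is a rounded vowel, so the suffix is -o, giving *oo*.
*ve*: last vowel = /e/, an unrounded vowel → -lig → *velig*.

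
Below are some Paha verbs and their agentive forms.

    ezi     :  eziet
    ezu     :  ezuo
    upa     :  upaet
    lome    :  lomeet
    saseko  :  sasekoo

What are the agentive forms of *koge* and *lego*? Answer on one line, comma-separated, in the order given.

The suffix is conditioned by the last vowel: -o when the last vowel of the stem is a rounded vowel (*ezu*, *saseko*); -et when the last vowel of the stem is an unrounded vowel (*ezi*, *upa*, *lome*).
Since the last vowel of *koge* is /e/ (an unrounded vowel), it takes -et, giving *kogeet*.
Since the last vowel of *lego* is /o/ (a rounded vowel), it takes -o, giving *legoo*.

kogeet, legoo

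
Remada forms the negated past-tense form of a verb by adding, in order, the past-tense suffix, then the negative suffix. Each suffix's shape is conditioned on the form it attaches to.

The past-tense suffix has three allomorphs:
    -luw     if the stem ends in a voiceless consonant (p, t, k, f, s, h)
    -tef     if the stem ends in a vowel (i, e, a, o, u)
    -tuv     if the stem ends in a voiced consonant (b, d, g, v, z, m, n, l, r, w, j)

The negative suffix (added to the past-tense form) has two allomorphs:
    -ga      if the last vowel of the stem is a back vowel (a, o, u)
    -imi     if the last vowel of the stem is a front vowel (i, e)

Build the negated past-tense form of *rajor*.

rajortuvga

Since the final sound of *rajor* is /r/ (a voiced consonant), it takes -tuv, giving *rajortuv*.
The last vowel of the past-tense form *rajortuv* is /u/, which is a back vowel, so the negative suffix is -ga, giving *rajortuvga*.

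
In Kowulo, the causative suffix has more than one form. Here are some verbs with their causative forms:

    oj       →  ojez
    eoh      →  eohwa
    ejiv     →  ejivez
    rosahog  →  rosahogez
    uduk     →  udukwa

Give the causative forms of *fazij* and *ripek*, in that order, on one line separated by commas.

The pattern is voicing of the final consonant: -wa when the stem ends in a voiceless consonant (*eoh*, *uduk*); -ez when the stem ends in a voiced consonant (*oj*, *ejiv*, *rosahog*).
*fazij*: final consonant = /j/, voiced → -ez → *fazijez*.
The final consonant of *ripek* is /k/, which is voiceless, so the suffix is -wa, giving *ripekwa*.

fazijez, ripekwa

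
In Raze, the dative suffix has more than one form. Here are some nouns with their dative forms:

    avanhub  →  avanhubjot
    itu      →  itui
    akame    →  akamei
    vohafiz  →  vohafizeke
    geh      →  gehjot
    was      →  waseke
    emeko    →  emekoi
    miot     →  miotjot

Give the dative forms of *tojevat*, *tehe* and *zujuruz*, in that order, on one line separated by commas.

The alternation tracks the final sound of the stem — -eke when the stem ends in a sibilant (*vohafiz*, *was*); -jot when the stem ends in a non-sibilant consonant (*avanhub*, *geh*, *miot*); -i when the stem ends in a vowel (*itu*, *akame*, *emeko*).
The final sound of *tojevat* is /t/, which is a non-sibilant consonant, so the suffix is -jot, giving *tojevatjot*.
The final sound of *tehe* is /e/, which is a vowel, so the suffix is -i, giving *tehei*.
The final sound of *zujuruz* is /z/, which is a sibilant, so the suffix is -eke, giving *zujuruzeke*.

tojevatjot, tehei, zujuruzeke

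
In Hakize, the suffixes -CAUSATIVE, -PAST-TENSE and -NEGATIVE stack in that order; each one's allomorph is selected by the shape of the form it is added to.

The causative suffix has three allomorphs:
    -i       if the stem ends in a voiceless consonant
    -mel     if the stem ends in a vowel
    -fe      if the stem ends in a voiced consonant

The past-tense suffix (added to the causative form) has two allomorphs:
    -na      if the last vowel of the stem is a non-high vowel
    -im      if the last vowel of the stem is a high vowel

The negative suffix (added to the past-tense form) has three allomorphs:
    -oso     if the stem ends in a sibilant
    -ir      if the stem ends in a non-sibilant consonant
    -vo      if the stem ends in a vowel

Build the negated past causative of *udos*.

*udos* — final sound /s/ (a voiceless consonant) → -i → *udosi*.
The last vowel of the causative form *udosi* is /i/, which is a high vowel, so the past-tense suffix is -im, giving *udosiim*.
The past-tense form *udosiim* — final sound /m/ (a non-sibilant consonant) → -ir → *udosiimir*.

udosiimir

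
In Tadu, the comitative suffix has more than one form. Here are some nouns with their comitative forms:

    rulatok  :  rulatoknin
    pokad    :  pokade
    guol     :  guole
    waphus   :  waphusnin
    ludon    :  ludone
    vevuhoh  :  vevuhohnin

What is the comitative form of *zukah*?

Looking at the final consonant of each stem: -nin when the stem ends in a voiceless consonant (*rulatok*, *waphus*, *vevuhoh*); -e when the stem ends in a voiced consonant (*pokad*, *guol*, *ludon*).
Since the final consonant of *zukah* is /h/ (voiceless), it takes -nin, giving *zukahnin*.

zukahnin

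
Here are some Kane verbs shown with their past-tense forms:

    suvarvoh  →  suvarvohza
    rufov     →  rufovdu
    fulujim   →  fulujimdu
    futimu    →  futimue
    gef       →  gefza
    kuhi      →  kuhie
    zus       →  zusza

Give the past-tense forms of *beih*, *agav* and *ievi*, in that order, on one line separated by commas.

beihza, agavdu, ievie

The alternation tracks the final sound of the stem — -za when the stem ends in a voiceless consonant (*suvarvoh*, *gef*, *zus*); -du when the stem ends in a voiced consonant (*rufov*, *fulujim*); -e when the stem ends in a vowel (*futimu*, *kuhi*).
*beih* — final sound /h/ (a voiceless consonant) → -za → *beihza*.
*agav*: final sound = /v/, a voiced consonant → -du → *agavdu*.
The final sound of *ievi* is /i/, which is a vowel, so the suffix is -e, giving *ievie*.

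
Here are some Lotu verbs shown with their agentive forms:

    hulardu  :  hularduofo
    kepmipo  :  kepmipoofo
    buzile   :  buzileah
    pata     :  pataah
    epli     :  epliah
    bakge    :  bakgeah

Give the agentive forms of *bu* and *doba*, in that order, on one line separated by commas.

Looking at the last vowel of each stem: -ofo when the last vowel of the stem is a rounded vowel (*hulardu*, *kepmipo*); -ah when the last vowel of the stem is an unrounded vowel (*buzile*, *pata*, *epli*, *bakge*).
*bu* — last vowel /u/ (a rounded vowel) → -ofo → *buofo*.
*doba*: last vowel = /a/, an unrounded vowel → -ah → *dobaah*.

buofo, dobaah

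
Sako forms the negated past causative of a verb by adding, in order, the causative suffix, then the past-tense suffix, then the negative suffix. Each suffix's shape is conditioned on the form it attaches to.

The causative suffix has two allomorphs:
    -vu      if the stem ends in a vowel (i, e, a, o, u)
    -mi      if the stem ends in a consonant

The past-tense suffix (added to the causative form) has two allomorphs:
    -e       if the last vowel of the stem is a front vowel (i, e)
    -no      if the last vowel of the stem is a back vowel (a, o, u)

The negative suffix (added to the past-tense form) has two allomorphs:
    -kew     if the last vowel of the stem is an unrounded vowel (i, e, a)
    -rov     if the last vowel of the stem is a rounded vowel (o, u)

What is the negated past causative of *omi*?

omivunorov

*omi* — final sound /i/ (a vowel) → -vu → *omivu*.
The causative form *omivu* — last vowel /u/ (a back vowel) → -no → *omivuno*.
The past-tense form *omivuno* — last vowel /o/ (a rounded vowel) → -rov → *omivunorov*.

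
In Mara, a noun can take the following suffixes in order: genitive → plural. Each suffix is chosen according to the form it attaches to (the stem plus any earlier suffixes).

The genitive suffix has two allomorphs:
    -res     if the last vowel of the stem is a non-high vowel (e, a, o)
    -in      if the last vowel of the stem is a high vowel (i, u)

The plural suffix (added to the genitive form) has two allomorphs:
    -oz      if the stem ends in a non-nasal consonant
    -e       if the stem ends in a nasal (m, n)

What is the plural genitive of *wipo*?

*wipo* — last vowel /o/ (a non-high vowel) → -res → *wipores*.
The genitive form *wipores* — final consonant /s/ (non-nasal) → -oz → *wiporesoz*.

wiporesoz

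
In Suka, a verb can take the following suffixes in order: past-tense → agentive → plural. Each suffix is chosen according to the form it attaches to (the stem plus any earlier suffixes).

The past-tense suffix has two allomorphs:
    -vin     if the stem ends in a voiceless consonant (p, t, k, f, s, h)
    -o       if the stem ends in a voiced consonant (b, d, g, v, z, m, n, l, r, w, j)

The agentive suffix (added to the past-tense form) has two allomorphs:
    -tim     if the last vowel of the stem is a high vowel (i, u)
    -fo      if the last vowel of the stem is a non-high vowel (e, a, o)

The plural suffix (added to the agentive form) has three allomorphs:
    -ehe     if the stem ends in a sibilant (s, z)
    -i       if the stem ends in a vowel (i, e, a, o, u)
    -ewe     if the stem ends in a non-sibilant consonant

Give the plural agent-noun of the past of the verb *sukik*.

*sukik*: final consonant = /k/, voiceless → -vin → *sukikvin*.
The past-tense form *sukikvin*: last vowel = /i/, a high vowel → -tim → *sukikvintim*.
The agentive form *sukikvintim*: final sound = /m/, a non-sibilant consonant → -ewe → *sukikvintimewe*.

sukikvintimewe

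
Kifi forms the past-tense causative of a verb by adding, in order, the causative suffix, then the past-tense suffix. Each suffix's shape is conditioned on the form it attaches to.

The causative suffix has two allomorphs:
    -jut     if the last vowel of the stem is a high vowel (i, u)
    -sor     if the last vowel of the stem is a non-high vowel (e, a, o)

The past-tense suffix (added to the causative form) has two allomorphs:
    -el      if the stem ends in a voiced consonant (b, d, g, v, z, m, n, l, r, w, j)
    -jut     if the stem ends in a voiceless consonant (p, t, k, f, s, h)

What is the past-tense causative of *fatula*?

fatulasorel

The last vowel of *fatula* is /a/, which is a non-high vowel, so the causative suffix is -sor, giving *fatulasor*.
The causative form *fatulasor*: final consonant = /r/, voiced → -el → *fatulasorel*.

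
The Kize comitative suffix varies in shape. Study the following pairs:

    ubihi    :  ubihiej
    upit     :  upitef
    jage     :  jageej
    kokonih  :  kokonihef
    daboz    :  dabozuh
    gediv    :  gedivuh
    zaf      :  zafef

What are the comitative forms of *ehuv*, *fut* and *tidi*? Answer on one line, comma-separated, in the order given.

The pattern is voicing of the final sound: -ef when the stem ends in a voiceless consonant (*upit*, *kokonih*, *zaf*); -uh when the stem ends in a voiced consonant (*daboz*, *gediv*); -ej when the stem ends in a vowel (*ubihi*, *jage*).
The final sound of *ehuv* is /v/, which is a voiced consonant, so the suffix is -uh, giving *ehuvuh*.
The final sound of *fut* is /t/, which is a voiceless consonant, so the suffix is -ef, giving *futef*.
The final sound of *tidi* is /i/, which is a vowel, so the suffix is -ej, giving *tidiej*.

ehuvuh, futef, tidiej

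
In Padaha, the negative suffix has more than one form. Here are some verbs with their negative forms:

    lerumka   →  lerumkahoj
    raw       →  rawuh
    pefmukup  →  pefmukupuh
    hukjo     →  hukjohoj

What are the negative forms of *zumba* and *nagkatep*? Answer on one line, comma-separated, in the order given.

The suffix is conditioned by the final sound: -uh when the stem ends in a consonant (*raw*, *pefmukup*); -hoj when the stem ends in a vowel (*lerumka*, *hukjo*).
*zumba*: final sound = /a/, a vowel → -hoj → *zumbahoj*.
Since the final sound of *nagkatep* is /p/ (a consonant), it takes -uh, giving *nagkatepuh*.

zumbahoj, nagkatepuh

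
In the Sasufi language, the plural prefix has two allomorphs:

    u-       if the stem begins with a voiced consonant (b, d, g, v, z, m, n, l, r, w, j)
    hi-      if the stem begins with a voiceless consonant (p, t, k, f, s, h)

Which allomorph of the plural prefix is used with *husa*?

*husa* — first consonant /h/ (voiceless) → hi-.

hi-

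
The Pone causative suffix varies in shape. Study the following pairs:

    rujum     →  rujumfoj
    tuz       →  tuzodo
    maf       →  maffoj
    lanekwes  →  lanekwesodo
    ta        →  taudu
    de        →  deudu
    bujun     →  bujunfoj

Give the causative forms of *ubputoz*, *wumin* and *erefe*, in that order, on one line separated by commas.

ubputozodo, wuminfoj, erefeudu

The suffix is conditioned by the final sound: -odo when the stem ends in a sibilant (*tuz*, *lanekwes*); -foj when the stem ends in a non-sibilant consonant (*rujum*, *maf*, *bujun*); -udu when the stem ends in a vowel (*ta*, *de*).
The final sound of *ubputoz* is /z/, which is a sibilant, so the suffix is -odo, giving *ubputozodo*.
*wumin*: final sound = /n/, a non-sibilant consonant → -foj → *wuminfoj*.
*erefe* — final sound /e/ (a vowel) → -udu → *erefeudu*.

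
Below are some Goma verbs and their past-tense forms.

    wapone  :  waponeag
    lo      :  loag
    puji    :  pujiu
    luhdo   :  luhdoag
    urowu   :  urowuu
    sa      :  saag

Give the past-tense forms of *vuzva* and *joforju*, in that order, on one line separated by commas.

vuzvaag, joforjuu

The pattern is height harmony: -u when the last vowel of the stem is a high vowel (*puji*, *urowu*); -ag when the last vowel of the stem is a non-high vowel (*wapone*, *lo*, *luhdo*, *sa*).
*vuzva*: last vowel = /a/, a non-high vowel → -ag → *vuzvaag*.
Since the last vowel of *joforju* is /u/ (a high vowel), it takes -u, giving *joforjuu*.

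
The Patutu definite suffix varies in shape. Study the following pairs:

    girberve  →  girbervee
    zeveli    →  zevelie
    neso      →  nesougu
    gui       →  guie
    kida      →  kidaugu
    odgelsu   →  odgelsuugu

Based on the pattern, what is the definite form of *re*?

The suffix is conditioned by the last vowel: -e when the last vowel of the stem is a front vowel (*girberve*, *zeveli*, *gui*); -ugu when the last vowel of the stem is a back vowel (*neso*, *kida*, *odgelsu*).
*re* — last vowel /e/ (a front vowel) → -e → *ree*.

ree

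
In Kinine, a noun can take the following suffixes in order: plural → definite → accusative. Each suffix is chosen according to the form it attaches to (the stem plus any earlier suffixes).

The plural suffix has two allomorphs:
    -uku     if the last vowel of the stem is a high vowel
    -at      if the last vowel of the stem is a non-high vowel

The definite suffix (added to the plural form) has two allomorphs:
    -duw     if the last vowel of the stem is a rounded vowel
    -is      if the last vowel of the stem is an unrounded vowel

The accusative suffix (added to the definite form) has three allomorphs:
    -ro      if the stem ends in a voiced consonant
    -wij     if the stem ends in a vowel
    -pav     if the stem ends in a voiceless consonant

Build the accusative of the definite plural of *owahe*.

Since the last vowel of *owahe* is /e/ (a non-high vowel), it takes -at, giving *owaheat*.
The plural form *owaheat*: last vowel = /a/, an unrounded vowel → -is → *owaheatis*.
Since the final sound of the definite form *owaheatis* is /s/ (a voiceless consonant), it takes -pav, giving *owaheatispav*.

owaheatispav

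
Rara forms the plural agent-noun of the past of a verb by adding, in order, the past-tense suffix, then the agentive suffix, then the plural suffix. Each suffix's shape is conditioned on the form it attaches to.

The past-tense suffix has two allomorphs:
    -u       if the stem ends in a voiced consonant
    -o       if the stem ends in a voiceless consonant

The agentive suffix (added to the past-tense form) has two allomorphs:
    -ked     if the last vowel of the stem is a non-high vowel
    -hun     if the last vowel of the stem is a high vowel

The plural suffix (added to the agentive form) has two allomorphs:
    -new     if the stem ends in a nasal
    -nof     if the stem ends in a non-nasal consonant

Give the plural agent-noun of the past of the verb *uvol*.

*uvol*: final consonant = /l/, voiced → -u → *uvolu*.
The past-tense form *uvolu*: last vowel = /u/, a high vowel → -hun → *uvoluhun*.
The agentive form *uvoluhun*: final consonant = /n/, a nasal → -new → *uvoluhunnew*.

uvoluhunnew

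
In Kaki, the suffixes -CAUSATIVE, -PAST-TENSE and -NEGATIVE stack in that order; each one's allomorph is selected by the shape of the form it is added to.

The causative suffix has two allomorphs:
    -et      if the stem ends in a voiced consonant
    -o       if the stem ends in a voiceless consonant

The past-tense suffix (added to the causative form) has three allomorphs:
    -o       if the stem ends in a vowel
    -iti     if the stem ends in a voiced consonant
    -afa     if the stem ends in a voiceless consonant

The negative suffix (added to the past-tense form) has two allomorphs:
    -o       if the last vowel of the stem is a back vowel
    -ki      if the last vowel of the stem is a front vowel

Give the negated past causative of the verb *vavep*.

Since the final consonant of *vavep* is /p/ (voiceless), it takes -o, giving *vavepo*.
The final sound of the causative form *vavepo* is /o/, which is a vowel, so the past-tense suffix is -o, giving *vavepoo*.
The past-tense form *vavepoo*: last vowel = /o/, a back vowel → -o → *vavepooo*.

vavepooo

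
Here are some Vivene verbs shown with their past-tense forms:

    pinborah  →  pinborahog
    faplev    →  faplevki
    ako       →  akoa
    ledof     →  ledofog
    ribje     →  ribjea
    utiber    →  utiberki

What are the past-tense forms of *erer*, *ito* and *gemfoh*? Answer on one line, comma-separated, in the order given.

The pattern is voicing of the final sound: -og when the stem ends in a voiceless consonant (*pinborah*, *ledof*); -ki when the stem ends in a voiced consonant (*faplev*, *utiber*); -a when the stem ends in a vowel (*ako*, *ribje*).
*erer*: final sound = /r/, a voiced consonant → -ki → *ererki*.
The final sound of *ito* is /o/, which is a vowel, so the suffix is -a, giving *itoa*.
*gemfoh* — final sound /h/ (a voiceless consonant) → -og → *gemfohog*.

ererki, itoa, gemfohog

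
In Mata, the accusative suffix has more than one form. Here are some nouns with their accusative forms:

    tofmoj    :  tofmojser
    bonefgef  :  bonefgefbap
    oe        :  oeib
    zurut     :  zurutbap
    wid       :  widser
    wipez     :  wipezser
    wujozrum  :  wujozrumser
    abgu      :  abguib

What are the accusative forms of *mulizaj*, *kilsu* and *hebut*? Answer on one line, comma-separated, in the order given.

Looking at the final sound of each stem: -bap when the stem ends in a voiceless consonant (*bonefgef*, *zurut*); -ser when the stem ends in a voiced consonant (*tofmoj*, *wid*, *wipez*, *wujozrum*); -ib when the stem ends in a vowel (*oe*, *abgu*).
*mulizaj* — final sound /j/ (a voiced consonant) → -ser → *mulizajser*.
*kilsu*: final sound = /u/, a vowel → -ib → *kilsuib*.
*hebut*: final sound = /t/, a voiceless consonant → -bap → *hebutbap*.

mulizajser, kilsuib, hebutbap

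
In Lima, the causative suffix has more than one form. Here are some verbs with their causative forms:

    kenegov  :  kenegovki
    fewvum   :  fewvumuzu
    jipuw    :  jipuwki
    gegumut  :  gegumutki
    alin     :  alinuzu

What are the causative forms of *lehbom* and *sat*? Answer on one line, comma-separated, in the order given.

lehbomuzu, satki

The alternation tracks the final consonant of the stem — -uzu when the stem ends in a nasal (*fewvum*, *alin*); -ki when the stem ends in a non-nasal consonant (*kenegov*, *jipuw*, *gegumut*).
Since the final consonant of *lehbom* is /m/ (a nasal), it takes -uzu, giving *lehbomuzu*.
The final consonant of *sat* is /t/, which is non-nasal, so the suffix is -ki, giving *satki*.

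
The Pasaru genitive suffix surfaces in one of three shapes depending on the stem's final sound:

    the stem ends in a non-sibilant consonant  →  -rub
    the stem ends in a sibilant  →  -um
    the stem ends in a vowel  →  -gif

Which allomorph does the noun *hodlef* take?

-rub

Since the final sound of *hodlef* is /f/ (a non-sibilant consonant), it takes -rub.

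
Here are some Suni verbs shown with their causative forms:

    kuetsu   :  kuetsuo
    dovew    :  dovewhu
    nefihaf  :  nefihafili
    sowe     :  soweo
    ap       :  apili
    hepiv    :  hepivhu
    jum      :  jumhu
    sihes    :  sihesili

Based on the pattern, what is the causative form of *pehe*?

Looking at the final sound of each stem: -ili when the stem ends in a voiceless consonant (*nefihaf*, *ap*, *sihes*); -hu when the stem ends in a voiced consonant (*dovew*, *hepiv*, *jum*); -o when the stem ends in a vowel (*kuetsu*, *sowe*).
*pehe*: final sound = /e/, a vowel → -o → *peheo*.

peheo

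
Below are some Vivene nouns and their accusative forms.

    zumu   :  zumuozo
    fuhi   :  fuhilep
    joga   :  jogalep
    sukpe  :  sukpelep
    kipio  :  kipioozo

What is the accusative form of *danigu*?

daniguozo

The alternation tracks the last vowel of the stem — -ozo when the last vowel of the stem is a rounded vowel (*zumu*, *kipio*); -lep when the last vowel of the stem is an unrounded vowel (*fuhi*, *joga*, *sukpe*).
*danigu* — last vowel /u/ (a rounded vowel) → -ozo → *daniguozo*.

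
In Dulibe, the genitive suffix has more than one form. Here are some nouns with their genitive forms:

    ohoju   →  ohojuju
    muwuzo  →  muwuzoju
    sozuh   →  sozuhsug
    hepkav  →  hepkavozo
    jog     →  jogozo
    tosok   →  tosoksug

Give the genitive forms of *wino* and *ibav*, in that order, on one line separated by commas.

winoju, ibavozo

The pattern is voicing of the final sound: -sug when the stem ends in a voiceless consonant (*sozuh*, *tosok*); -ozo when the stem ends in a voiced consonant (*hepkav*, *jog*); -ju when the stem ends in a vowel (*ohoju*, *muwuzo*).
*wino*: final sound = /o/, a vowel → -ju → *winoju*.
*ibav* — final sound /v/ (a voiced consonant) → -ozo → *ibavozo*.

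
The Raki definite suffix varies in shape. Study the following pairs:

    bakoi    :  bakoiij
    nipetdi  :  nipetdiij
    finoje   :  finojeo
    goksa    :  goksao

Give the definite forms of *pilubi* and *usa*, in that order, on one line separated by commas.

pilubiij, usao

The suffix is conditioned by the last vowel: -ij when the last vowel of the stem is a high vowel (*bakoi*, *nipetdi*); -o when the last vowel of the stem is a non-high vowel (*finoje*, *goksa*).
The last vowel of *pilubi* is /i/, which is a high vowel, so the suffix is -ij, giving *pilubiij*.
*usa* — last vowel /a/ (a non-high vowel) → -o → *usao*.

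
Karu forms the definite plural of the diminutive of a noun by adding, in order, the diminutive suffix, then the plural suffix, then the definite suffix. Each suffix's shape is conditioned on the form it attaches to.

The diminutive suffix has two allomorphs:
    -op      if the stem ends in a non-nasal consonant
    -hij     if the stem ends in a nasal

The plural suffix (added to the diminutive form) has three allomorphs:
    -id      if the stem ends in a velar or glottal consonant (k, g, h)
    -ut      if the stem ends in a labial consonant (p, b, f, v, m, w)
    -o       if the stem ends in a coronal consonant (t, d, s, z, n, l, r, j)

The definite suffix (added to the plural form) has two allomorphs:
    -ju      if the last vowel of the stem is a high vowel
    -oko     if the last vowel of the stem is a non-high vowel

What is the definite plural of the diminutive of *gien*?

*gien* — final consonant /n/ (a nasal) → -hij → *gienhij*.
The diminutive form *gienhij* — final consonant /j/ (coronal) → -o → *gienhijo*.
The plural form *gienhijo*: last vowel = /o/, a non-high vowel → -oko → *gienhijooko*.

gienhijooko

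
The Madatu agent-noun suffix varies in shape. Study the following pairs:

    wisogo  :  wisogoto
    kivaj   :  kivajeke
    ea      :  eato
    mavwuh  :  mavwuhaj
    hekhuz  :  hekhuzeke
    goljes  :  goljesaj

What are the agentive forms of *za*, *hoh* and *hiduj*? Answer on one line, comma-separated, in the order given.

The pattern is voicing of the final sound: -aj when the stem ends in a voiceless consonant (*mavwuh*, *goljes*); -eke when the stem ends in a voiced consonant (*kivaj*, *hekhuz*); -to when the stem ends in a vowel (*wisogo*, *ea*).
The final sound of *za* is /a/, which is a vowel, so the suffix is -to, giving *zato*.
Since the final sound of *hoh* is /h/ (a voiceless consonant), it takes -aj, giving *hohaj*.
The final sound of *hiduj* is /j/, which is a voiced consonant, so the suffix is -eke, giving *hidujeke*.

zato, hohaj, hidujeke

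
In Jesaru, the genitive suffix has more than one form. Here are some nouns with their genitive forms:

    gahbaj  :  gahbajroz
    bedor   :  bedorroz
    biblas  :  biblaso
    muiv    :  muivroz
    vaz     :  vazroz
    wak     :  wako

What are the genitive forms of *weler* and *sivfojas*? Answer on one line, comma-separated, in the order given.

Looking at the final consonant of each stem: -o when the stem ends in a voiceless consonant (*biblas*, *wak*); -roz when the stem ends in a voiced consonant (*gahbaj*, *bedor*, *muiv*, *vaz*).
Since the final consonant of *weler* is /r/ (voiced), it takes -roz, giving *welerroz*.
*sivfojas*: final consonant = /s/, voiceless → -o → *sivfojaso*.

welerroz, sivfojaso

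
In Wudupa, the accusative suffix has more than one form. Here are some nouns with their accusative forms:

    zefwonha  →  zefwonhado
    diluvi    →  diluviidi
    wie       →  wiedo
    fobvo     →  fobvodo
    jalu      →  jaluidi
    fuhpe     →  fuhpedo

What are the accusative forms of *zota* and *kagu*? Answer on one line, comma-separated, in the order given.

The alternation tracks the last vowel of the stem — -idi when the last vowel of the stem is a high vowel (*diluvi*, *jalu*); -do when the last vowel of the stem is a non-high vowel (*zefwonha*, *wie*, *fobvo*, *fuhpe*).
The last vowel of *zota* is /a/, which is a non-high vowel, so the suffix is -do, giving *zotado*.
*kagu*: last vowel = /u/, a high vowel → -idi → *kaguidi*.

zotado, kaguidi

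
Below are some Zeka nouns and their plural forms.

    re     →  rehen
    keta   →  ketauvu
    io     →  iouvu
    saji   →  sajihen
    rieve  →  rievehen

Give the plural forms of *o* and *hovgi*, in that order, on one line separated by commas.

ouvu, hovgihen

The alternation tracks the last vowel of the stem — -hen when the last vowel of the stem is a front vowel (*re*, *saji*, *rieve*); -uvu when the last vowel of the stem is a back vowel (*keta*, *io*).
Since the last vowel of *o* is /o/ (a back vowel), it takes -uvu, giving *ouvu*.
*hovgi* — last vowel /i/ (a front vowel) → -hen → *hovgihen*.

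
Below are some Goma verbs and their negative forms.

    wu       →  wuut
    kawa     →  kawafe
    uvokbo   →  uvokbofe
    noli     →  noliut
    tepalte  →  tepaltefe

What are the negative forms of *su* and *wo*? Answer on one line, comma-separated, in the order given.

suut, wofe

The alternation tracks the last vowel of the stem — -ut when the last vowel of the stem is a high vowel (*wu*, *noli*); -fe when the last vowel of the stem is a non-high vowel (*kawa*, *uvokbo*, *tepalte*).
*su* — last vowel /u/ (a high vowel) → -ut → *suut*.
The last vowel of *wo* is /o/, which is a non-high vowel, so the suffix is -fe, giving *wofe*.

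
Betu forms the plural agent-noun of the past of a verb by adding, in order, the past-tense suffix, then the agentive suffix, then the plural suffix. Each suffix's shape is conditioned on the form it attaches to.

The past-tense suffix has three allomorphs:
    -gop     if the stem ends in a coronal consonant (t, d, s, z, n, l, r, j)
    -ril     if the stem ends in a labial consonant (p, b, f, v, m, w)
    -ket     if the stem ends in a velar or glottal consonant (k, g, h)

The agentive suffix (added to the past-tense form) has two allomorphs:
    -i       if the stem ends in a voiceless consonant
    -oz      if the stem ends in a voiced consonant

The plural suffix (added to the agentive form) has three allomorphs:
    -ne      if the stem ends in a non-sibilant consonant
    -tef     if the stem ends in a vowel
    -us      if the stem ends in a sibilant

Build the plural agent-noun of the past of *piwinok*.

piwinokketitef

Since the final consonant of *piwinok* is /k/ (velar/glottal), it takes -ket, giving *piwinokket*.
The past-tense form *piwinokket* — final consonant /t/ (voiceless) → -i → *piwinokketi*.
Since the final sound of the agentive form *piwinokketi* is /i/ (a vowel), it takes -tef, giving *piwinokketitef*.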